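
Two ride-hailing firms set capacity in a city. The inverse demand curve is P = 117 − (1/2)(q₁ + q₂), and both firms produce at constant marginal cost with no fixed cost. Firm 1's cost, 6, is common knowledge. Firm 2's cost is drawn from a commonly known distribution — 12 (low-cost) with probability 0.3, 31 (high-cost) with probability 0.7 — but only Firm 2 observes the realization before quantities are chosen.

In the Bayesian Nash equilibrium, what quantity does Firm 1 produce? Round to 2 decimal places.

Type-c best response for Firm 2: q₂(c) = (117 − c) − q₁/2.
Firm 1 maximizes expected profit; its first-order condition is 117 − q₁ − (1/2)E[q₂] − 6 = 0.
Substituting E[q₂] and solving: E[c₂] = 25.3, so q₁ = (117 − 2·6 + 25.3)/(3/2) = 86.8667.

86.87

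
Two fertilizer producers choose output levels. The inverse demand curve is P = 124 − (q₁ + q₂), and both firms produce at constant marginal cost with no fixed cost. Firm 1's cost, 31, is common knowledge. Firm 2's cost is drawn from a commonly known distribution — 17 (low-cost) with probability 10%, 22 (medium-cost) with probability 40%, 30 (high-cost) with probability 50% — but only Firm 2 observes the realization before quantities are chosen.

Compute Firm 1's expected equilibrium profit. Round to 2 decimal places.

Firm 2 with cost c maximizes (124 − (q₁+q₂) − c)·q₂, giving q₂(c) = (124 − c − q₁)/2.
E[c₂] = 0.1·17 + 0.4·22 + 0.5·30 = 25.5
Firm 1's FOC against E[q₂] yields q₁ = (124 − 2·31 + E[c₂])/3 = (124 − 62 + 25.5)/3 = 29.1667.
E[P] = 124 − (q₁ + E[q₂]) = 60.1667; Firm 1's expected profit = (E[P] − 31)·q₁ = (60.1667 − 31)·29.1667 = 850.694.

850.69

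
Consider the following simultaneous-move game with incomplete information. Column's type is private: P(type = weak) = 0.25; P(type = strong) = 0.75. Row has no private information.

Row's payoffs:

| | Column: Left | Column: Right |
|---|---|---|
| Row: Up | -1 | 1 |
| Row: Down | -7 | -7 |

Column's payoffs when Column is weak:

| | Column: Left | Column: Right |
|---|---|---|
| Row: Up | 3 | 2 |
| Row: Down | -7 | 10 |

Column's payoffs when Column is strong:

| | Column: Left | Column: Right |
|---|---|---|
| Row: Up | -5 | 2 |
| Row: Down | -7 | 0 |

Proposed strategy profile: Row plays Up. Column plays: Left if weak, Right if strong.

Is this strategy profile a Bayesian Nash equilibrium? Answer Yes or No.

Row plays Up: E[Up] = 0.25·(-1) + 0.75·(1) = 0.5; E[Down] = -7. Best-responding. ✓
Column (type weak), facing Up: Left gives 3, Right gives 2. Proposed Left is best. ✓
Column (type strong), facing Up: Left gives -5, Right gives 2. Proposed Right is best. ✓

Yes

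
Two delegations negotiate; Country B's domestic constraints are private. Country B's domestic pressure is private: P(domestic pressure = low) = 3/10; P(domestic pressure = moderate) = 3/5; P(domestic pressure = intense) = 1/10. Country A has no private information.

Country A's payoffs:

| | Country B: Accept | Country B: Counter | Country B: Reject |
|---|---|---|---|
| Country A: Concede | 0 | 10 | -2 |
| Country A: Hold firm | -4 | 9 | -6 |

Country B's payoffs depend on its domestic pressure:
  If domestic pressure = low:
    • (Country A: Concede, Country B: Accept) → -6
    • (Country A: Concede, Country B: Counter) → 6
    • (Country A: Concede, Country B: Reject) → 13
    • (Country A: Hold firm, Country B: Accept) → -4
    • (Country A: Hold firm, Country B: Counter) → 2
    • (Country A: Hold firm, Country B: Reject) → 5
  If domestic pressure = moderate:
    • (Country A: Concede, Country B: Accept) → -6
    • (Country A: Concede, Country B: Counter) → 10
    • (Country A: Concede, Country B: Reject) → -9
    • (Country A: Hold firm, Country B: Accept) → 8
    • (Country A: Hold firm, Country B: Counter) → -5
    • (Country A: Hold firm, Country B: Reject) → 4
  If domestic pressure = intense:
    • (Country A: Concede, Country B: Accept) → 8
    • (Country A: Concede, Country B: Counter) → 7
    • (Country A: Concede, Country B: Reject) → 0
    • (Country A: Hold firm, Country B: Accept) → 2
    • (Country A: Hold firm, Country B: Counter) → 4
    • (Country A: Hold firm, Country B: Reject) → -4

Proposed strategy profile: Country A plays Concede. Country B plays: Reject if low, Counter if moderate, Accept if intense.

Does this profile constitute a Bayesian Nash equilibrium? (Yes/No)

Yes

A profile is a BNE iff every type of every player is best-responding given beliefs about the other side.
Country A plays Concede: E[Concede] = 3/10·(-2) + 3/5·(10) + 1/10·(0) = 27/5; E[Hold firm] = 16/5. Best-responding. ✓
Country B (domestic pressure low), facing Concede: Accept gives -6, Counter gives 6, Reject gives 13. Proposed Reject is best. ✓
Country B (domestic pressure moderate), facing Concede: Accept gives -6, Counter gives 10, Reject gives -9. Proposed Counter is best. ✓
Country B (domestic pressure intense), facing Concede: Accept gives 8, Counter gives 7, Reject gives 0. Proposed Accept is best. ✓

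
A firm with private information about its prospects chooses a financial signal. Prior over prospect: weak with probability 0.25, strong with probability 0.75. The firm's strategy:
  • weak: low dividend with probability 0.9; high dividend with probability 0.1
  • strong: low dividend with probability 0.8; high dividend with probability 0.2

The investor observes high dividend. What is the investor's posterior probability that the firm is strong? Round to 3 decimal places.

P(high dividend) = 0.25·0.1 + 0.75·0.2 = 0.175
P(strong | high dividend) = (0.75·0.2) / 0.175 = 0.15 / 0.175 = 0.857143

0.857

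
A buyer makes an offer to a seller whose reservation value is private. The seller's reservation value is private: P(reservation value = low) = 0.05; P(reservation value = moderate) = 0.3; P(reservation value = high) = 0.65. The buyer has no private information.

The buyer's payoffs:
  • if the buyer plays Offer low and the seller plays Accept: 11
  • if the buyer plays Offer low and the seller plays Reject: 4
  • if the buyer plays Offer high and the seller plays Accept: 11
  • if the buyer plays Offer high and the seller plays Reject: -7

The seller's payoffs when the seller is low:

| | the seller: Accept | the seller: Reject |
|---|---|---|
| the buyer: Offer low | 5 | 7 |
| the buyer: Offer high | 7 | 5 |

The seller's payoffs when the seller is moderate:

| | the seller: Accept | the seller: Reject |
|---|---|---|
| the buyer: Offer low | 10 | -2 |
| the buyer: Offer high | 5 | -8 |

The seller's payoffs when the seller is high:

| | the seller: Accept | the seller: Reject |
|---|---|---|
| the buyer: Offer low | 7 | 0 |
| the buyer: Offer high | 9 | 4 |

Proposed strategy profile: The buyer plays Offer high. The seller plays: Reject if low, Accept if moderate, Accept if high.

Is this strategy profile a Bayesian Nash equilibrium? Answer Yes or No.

No

The buyer plays Offer high: E[Offer high] = 0.05·(-7) + 0.3·(11) + 0.65·(11) = 10.1; E[Offer low] = 10.65. Not best-responding. ✗
The seller (reservation value low), facing Offer high: Accept gives 7, Reject gives 5. Proposed Reject is not best — profitable deviation exists. ✗
The seller (reservation value moderate), facing Offer high: Accept gives 5, Reject gives -8. Proposed Accept is best. ✓
The seller (reservation value high), facing Offer high: Accept gives 9, Reject gives 4. Proposed Accept is best. ✓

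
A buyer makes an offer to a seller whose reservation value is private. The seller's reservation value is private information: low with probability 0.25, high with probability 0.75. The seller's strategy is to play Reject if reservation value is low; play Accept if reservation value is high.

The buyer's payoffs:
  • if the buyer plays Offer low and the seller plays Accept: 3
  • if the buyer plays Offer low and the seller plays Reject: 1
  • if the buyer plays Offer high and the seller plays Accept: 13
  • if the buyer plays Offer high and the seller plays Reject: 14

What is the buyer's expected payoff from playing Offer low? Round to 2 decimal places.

2.50

E[Offer low] = 0.25·1 + 0.75·3 = 0.25 + 2.25 = 2.5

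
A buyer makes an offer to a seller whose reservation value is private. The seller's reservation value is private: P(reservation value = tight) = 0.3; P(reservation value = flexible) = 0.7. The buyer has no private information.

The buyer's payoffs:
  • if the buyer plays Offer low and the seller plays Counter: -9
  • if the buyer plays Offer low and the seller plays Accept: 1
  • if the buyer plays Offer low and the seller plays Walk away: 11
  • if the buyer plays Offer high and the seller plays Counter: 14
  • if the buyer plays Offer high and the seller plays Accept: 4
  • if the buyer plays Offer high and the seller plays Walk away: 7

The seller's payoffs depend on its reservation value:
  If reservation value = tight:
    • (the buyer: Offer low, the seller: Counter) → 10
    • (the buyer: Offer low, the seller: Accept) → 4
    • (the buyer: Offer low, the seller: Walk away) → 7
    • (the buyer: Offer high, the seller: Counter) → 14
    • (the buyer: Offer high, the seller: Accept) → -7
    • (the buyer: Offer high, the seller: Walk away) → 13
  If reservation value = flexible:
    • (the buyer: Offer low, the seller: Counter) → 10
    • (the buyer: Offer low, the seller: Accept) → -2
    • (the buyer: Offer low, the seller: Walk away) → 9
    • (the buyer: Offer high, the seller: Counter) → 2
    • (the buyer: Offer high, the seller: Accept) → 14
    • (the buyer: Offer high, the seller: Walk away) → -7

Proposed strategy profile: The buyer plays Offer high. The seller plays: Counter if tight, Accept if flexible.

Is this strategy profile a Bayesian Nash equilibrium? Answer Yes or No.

The buyer plays Offer high: E[Offer high] = 0.3·(14) + 0.7·(4) = 7; E[Offer low] = -2. Best-responding. ✓
The seller (reservation value tight), facing Offer high: Counter gives 14, Accept gives -7, Walk away gives 13. Proposed Counter is best. ✓
The seller (reservation value flexible), facing Offer high: Counter gives 2, Accept gives 14, Walk away gives -7. Proposed Accept is best. ✓

Yes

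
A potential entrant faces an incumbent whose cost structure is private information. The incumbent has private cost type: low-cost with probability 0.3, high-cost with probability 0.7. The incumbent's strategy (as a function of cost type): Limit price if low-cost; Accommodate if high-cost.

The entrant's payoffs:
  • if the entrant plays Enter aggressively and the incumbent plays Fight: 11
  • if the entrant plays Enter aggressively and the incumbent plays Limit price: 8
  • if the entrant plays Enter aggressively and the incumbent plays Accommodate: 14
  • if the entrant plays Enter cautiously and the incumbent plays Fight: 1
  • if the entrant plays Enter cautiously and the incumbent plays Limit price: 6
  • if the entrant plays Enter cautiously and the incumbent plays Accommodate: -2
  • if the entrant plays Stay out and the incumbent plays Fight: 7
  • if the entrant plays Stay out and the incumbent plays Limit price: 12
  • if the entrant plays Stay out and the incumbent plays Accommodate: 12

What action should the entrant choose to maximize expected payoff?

Enter aggressively

E[Enter aggressively] = 0.3·(8) + 0.7·(14) = 12.2
E[Enter cautiously] = 0.3·(6) + 0.7·(-2) = 0.4
E[Stay out] = 0.3·(12) + 0.7·(12) = 12
Best response: Enter aggressively (12.2 is the largest).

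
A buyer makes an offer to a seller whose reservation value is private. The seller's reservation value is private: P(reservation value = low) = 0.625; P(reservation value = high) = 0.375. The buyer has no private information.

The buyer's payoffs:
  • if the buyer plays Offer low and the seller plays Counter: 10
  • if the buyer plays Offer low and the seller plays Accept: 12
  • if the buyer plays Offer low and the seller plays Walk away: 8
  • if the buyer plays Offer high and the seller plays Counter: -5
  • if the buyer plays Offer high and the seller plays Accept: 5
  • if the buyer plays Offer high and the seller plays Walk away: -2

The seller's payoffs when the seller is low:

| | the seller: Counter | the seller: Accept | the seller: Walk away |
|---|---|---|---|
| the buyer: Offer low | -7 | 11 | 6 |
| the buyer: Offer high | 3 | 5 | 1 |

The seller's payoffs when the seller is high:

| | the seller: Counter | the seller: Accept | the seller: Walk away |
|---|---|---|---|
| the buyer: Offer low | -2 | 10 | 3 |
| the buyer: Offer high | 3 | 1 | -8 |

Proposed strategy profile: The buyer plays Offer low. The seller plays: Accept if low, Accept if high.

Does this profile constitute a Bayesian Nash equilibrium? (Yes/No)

Yes

The buyer plays Offer low: E[Offer low] = 0.625·(12) + 0.375·(12) = 12; E[Offer high] = 5. Best-responding. ✓
The seller (reservation value low), facing Offer low: Counter gives -7, Accept gives 11, Walk away gives 6. Proposed Accept is best. ✓
The seller (reservation value high), facing Offer low: Counter gives -2, Accept gives 10, Walk away gives 3. Proposed Accept is best. ✓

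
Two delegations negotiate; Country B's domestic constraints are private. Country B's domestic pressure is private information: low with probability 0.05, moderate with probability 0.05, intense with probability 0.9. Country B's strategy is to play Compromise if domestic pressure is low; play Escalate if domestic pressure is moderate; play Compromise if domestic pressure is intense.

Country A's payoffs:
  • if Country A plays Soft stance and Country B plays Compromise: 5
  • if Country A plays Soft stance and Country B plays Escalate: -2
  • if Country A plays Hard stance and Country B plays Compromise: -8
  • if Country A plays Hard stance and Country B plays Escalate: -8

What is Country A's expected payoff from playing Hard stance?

-8

Take the expectation over Country B's domestic pressure, weighting each type's action by its prior probability.
E[Hard stance] = 0.05·(-8) + 0.05·(-8) + 0.9·(-8) = (-0.4) + (-0.4) + (-7.2) = -8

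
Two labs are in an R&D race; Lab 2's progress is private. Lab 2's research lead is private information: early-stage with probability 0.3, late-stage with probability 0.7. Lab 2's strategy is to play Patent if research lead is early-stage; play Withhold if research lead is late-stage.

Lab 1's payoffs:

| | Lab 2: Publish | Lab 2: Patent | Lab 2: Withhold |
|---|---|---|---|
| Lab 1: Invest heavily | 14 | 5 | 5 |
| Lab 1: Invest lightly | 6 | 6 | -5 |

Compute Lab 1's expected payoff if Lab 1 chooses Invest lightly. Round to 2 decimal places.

-1.70

E[Invest lightly] = 0.3·6 + 0.7·(-5) = 1.8 + (-3.5) = -1.7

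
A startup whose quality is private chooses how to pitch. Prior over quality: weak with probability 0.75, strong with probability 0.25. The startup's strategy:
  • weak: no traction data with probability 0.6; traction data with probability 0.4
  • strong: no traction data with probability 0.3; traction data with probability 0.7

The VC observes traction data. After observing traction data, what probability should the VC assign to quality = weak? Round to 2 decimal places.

0.63

Apply Bayes' rule using the sender's strategy as the likelihood.
P(traction data) = 0.75·0.4 + 0.25·0.7 = 0.475
P(weak | traction data) = (0.75·0.4) / 0.475 = 0.3 / 0.475 = 0.631579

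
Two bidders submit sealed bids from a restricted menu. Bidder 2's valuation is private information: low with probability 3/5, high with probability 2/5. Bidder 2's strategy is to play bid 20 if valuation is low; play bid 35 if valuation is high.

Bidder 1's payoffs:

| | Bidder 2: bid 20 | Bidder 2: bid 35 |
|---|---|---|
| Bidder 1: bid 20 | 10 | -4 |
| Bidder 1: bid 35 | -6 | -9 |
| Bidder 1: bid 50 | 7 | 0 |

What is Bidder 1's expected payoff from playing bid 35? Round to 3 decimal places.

-7.200

E[bid 35] = 3/5·(-6) + 2/5·(-9) = (-18/5) + (-18/5) = -36/5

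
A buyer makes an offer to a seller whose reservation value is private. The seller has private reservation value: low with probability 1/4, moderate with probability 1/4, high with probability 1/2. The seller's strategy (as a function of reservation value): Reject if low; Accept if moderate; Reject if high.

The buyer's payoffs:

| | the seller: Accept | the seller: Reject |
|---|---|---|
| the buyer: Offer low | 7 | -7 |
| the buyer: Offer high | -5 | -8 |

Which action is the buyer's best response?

E[Offer low] = 1/4·(-7) + 1/4·(7) + 1/2·(-7) = -7/2
E[Offer high] = 1/4·(-8) + 1/4·(-5) + 1/2·(-8) = -29/4
Best response: Offer low (-7/2 is the largest).

Offer low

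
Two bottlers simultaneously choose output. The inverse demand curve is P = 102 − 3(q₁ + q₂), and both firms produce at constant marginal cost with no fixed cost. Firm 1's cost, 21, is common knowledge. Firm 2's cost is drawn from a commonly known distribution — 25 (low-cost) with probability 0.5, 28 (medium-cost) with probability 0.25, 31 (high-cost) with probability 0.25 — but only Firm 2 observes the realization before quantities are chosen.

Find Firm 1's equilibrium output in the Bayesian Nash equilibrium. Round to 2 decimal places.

Firm 2 with cost c maximizes (102 − 3(q₁+q₂) − c)·q₂, giving q₂(c) = (102 − c − 3q₁)/6.
E[c₂] = 0.5·25 + 0.25·28 + 0.25·31 = 27.25
Firm 1's FOC against E[q₂] yields q₁ = (102 − 2·21 + E[c₂])/9 = (102 − 42 + 27.25)/9 = 9.69444.

9.69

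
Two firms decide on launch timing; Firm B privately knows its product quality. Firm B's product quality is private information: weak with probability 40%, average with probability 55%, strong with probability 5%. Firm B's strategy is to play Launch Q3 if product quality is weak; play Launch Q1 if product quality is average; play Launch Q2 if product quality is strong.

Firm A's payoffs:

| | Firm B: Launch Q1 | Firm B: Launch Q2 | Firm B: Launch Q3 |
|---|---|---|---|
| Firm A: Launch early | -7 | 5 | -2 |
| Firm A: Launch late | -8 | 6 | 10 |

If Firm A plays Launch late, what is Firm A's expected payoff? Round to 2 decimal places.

Take the expectation over Firm B's product quality, weighting each type's action by its prior probability.
E[Launch late] = 0.4·10 + 0.55·(-8) + 0.05·6 = 4 + (-4.4) + 0.3 = -0.1

-0.10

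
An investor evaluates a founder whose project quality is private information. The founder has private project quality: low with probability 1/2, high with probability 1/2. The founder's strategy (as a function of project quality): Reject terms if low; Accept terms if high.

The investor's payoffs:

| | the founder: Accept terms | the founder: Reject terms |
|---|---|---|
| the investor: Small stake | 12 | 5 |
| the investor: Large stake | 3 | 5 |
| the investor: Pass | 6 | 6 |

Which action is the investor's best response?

E[Small stake] = 1/2·(5) + 1/2·(12) = 17/2
E[Large stake] = 1/2·(5) + 1/2·(3) = 4
E[Pass] = 1/2·(6) + 1/2·(6) = 6
Best response: Small stake (17/2 is the largest).

Small stake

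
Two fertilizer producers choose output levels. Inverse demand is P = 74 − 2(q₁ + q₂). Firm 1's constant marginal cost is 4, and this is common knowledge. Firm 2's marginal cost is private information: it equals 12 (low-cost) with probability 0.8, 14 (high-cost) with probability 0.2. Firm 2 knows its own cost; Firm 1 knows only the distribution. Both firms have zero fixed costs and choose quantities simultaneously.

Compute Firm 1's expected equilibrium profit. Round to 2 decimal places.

341.48

Firm 2 with cost c maximizes (74 − 2(q₁+q₂) − c)·q₂, giving q₂(c) = (74 − c − 2q₁)/4.
E[c₂] = 0.8·12 + 0.2·14 = 12.4
Firm 1's FOC against E[q₂] yields q₁ = (74 − 2·4 + E[c₂])/6 = (74 − 8 + 12.4)/6 = 13.0667.
E[P] = 74 − 2·(q₁ + E[q₂]) = 30.1333; Firm 1's expected profit = (E[P] − 4)·q₁ = (30.1333 − 4)·13.0667 = 341.476.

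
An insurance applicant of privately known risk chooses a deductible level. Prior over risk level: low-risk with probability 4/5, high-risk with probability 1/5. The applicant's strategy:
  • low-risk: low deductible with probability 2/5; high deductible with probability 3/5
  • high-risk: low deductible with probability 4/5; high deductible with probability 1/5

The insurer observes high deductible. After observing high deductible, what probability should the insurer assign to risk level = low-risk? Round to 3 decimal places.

Apply Bayes' rule using the sender's strategy as the likelihood.
P(high deductible) = (4/5)·(3/5) + (1/5)·(1/5) = 13/25
P(low-risk | high deductible) = ((4/5)·(3/5)) / (13/25) = (12/25) / (13/25) = 12/13

0.923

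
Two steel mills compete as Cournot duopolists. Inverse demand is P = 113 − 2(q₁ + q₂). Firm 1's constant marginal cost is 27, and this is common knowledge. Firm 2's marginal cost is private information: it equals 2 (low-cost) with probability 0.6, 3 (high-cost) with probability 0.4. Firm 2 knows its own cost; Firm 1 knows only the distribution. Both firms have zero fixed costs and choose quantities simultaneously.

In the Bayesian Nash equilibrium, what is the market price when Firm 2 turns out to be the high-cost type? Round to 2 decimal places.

47.77

Type-c best response for Firm 2: q₂(c) = (113 − c)/4 − q₁/2.
Firm 1 maximizes expected profit; its first-order condition is 113 − 4q₁ − 2E[q₂] − 27 = 0.
Substituting E[q₂] and solving: E[c₂] = 2.4, so q₁ = (113 − 2·27 + 2.4)/6 = 10.2333.
q₂(high-cost) = 22.3833, so P = 113 − 2·(10.2333 + 22.3833) = 47.7667.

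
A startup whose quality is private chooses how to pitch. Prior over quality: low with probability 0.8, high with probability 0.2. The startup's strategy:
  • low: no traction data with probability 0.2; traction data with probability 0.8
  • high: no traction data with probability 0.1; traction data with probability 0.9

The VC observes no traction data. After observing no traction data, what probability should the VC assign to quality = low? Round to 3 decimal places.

0.889

Apply Bayes' rule using the sender's strategy as the likelihood.
P(no traction data) = 0.8·0.2 + 0.2·0.1 = 0.18
P(low | no traction data) = (0.8·0.2) / 0.18 = 0.16 / 0.18 = 0.888889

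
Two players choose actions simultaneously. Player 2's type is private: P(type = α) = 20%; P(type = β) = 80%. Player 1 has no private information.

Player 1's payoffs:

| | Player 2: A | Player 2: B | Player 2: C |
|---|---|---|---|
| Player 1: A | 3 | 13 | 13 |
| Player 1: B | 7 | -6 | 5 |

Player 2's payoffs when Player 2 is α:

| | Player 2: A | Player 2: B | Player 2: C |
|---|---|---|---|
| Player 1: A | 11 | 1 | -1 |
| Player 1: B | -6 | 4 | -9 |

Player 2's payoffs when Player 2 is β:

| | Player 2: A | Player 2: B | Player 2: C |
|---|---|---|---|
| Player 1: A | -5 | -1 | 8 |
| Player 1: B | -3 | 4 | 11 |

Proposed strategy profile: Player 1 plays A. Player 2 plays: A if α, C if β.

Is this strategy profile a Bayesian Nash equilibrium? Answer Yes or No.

Player 1 plays A: E[A] = 0.2·(3) + 0.8·(13) = 11; E[B] = 5.4. Best-responding. ✓
Player 2 (type α), facing A: A gives 11, B gives 1, C gives -1. Proposed A is best. ✓
Player 2 (type β), facing A: A gives -5, B gives -1, C gives 8. Proposed C is best. ✓

Yes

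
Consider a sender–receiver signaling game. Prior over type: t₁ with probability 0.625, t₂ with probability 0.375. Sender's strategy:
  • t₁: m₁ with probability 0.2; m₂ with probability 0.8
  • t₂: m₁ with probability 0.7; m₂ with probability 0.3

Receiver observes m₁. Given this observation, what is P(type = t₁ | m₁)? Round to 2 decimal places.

P(m₁) = 0.625·0.2 + 0.375·0.7 = 0.3875
P(t₁ | m₁) = (0.625·0.2) / 0.3875 = 0.125 / 0.3875 = 0.322581

0.32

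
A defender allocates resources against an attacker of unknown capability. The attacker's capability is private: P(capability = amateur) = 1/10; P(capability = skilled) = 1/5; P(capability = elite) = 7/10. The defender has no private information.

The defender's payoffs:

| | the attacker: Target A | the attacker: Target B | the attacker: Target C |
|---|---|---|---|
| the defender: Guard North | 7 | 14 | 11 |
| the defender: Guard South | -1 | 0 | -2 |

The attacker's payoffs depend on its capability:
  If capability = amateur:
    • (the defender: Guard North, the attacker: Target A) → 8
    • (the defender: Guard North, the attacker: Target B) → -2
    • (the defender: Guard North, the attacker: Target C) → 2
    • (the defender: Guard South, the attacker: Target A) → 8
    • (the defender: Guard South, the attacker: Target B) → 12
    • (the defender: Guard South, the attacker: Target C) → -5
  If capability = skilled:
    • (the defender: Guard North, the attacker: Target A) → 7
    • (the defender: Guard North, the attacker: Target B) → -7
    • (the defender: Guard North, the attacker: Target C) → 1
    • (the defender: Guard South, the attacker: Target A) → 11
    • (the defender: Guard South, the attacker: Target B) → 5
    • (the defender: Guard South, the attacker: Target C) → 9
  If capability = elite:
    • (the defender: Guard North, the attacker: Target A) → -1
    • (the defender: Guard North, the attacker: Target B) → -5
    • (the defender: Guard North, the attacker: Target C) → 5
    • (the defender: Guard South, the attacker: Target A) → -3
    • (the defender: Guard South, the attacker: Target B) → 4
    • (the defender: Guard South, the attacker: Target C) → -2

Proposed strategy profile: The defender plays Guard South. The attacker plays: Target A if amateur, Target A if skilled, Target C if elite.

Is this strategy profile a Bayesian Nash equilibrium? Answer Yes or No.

The defender plays Guard South: E[Guard South] = 1/10·(-1) + 1/5·(-1) + 7/10·(-2) = -17/10; E[Guard North] = 49/5. Not best-responding. ✗
The attacker (capability amateur), facing Guard South: Target A gives 8, Target B gives 12, Target C gives -5. Proposed Target A is not best — profitable deviation exists. ✗
The attacker (capability skilled), facing Guard South: Target A gives 11, Target B gives 5, Target C gives 9. Proposed Target A is best. ✓
The attacker (capability elite), facing Guard South: Target A gives -3, Target B gives 4, Target C gives -2. Proposed Target C is not best — profitable deviation exists. ✗

No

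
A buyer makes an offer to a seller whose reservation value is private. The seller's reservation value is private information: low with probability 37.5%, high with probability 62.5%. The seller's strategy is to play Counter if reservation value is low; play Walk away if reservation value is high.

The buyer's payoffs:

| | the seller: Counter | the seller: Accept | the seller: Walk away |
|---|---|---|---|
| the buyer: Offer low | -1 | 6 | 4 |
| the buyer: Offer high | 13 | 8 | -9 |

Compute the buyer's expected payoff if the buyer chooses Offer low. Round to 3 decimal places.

E[Offer low] = 0.375·(-1) + 0.625·4 = (-0.375) + 2.5 = 2.125

2.125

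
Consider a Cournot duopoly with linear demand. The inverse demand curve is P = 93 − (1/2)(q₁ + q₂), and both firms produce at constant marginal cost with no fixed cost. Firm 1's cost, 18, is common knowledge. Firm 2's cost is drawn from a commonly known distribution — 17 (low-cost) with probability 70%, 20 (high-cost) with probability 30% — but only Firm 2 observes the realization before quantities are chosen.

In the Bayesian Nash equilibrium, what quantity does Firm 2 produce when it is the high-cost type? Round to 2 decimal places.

48.03

Type-c best response for Firm 2: q₂(c) = (93 − c) − q₁/2.
Firm 1 maximizes expected profit; its first-order condition is 93 − q₁ − (1/2)E[q₂] − 18 = 0.
Substituting E[q₂] and solving: E[c₂] = 17.9, so q₁ = (93 − 2·18 + 17.9)/(3/2) = 49.9333.
q₂(high-cost) = (93 − 20 − (1/2)·49.9333) = 48.0333.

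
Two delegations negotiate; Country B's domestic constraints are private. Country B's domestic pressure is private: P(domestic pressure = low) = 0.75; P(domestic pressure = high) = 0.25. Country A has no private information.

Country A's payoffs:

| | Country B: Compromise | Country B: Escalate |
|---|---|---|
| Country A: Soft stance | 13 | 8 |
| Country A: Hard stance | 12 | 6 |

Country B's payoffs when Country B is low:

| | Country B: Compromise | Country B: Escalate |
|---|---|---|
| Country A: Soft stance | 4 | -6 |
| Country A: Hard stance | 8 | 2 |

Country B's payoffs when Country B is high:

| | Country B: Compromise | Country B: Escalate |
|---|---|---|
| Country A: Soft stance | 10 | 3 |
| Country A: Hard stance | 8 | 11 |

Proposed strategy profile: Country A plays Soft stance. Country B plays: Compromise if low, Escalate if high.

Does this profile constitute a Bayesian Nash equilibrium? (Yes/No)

No

A profile is a BNE iff every type of every player is best-responding given beliefs about the other side.
Country A plays Soft stance: E[Soft stance] = 0.75·(13) + 0.25·(8) = 11.75; E[Hard stance] = 10.5. Best-responding. ✓
Country B (domestic pressure low), facing Soft stance: Compromise gives 4, Escalate gives -6. Proposed Compromise is best. ✓
Country B (domestic pressure high), facing Soft stance: Compromise gives 10, Escalate gives 3. Proposed Escalate is not best — profitable deviation exists. ✗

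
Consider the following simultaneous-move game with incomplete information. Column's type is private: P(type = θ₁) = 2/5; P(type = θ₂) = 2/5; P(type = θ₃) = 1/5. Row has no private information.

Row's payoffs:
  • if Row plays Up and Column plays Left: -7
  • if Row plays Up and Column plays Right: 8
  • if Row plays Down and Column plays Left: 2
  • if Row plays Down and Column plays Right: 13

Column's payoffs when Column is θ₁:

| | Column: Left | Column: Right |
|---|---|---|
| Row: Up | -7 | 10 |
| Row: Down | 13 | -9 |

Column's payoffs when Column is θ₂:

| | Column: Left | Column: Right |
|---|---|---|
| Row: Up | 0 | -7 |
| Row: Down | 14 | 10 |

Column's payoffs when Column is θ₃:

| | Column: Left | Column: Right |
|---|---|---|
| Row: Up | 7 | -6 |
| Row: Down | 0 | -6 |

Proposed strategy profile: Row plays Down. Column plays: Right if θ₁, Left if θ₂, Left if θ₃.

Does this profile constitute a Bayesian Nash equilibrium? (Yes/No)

No

Row plays Down: E[Down] = 2/5·(13) + 2/5·(2) + 1/5·(2) = 32/5; E[Up] = -1. Best-responding. ✓
Column (type θ₁), facing Down: Left gives 13, Right gives -9. Proposed Right is not best — profitable deviation exists. ✗
Column (type θ₂), facing Down: Left gives 14, Right gives 10. Proposed Left is best. ✓
Column (type θ₃), facing Down: Left gives 0, Right gives -6. Proposed Left is best. ✓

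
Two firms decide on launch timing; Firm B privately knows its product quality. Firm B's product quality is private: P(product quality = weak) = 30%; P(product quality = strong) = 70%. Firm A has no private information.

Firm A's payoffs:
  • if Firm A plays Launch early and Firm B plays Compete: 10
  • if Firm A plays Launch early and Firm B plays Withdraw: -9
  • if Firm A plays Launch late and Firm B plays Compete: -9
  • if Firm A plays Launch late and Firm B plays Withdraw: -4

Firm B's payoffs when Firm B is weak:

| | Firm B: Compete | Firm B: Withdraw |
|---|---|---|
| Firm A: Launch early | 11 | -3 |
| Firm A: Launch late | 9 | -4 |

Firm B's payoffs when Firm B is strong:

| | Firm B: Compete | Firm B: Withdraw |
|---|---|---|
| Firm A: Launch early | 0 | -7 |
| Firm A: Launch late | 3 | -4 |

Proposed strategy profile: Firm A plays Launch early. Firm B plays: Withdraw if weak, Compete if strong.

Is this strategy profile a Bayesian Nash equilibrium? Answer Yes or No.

A profile is a BNE iff every type of every player is best-responding given beliefs about the other side.
Firm A plays Launch early: E[Launch early] = 0.3·(-9) + 0.7·(10) = 4.3; E[Launch late] = -7.5. Best-responding. ✓
Firm B (product quality weak), facing Launch early: Compete gives 11, Withdraw gives -3. Proposed Withdraw is not best — profitable deviation exists. ✗
Firm B (product quality strong), facing Launch early: Compete gives 0, Withdraw gives -7. Proposed Compete is best. ✓

No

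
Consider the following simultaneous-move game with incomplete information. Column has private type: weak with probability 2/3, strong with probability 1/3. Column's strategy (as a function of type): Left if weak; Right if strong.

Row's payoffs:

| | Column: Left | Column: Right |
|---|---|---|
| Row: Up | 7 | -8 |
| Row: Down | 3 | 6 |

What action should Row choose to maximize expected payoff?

Down

Compute Row's expected payoff for each action, taking the expectation over Column's type.
E[Up] = 2/3·(7) + 1/3·(-8) = 2
E[Down] = 2/3·(3) + 1/3·(6) = 4
Best response: Down (4 is the largest).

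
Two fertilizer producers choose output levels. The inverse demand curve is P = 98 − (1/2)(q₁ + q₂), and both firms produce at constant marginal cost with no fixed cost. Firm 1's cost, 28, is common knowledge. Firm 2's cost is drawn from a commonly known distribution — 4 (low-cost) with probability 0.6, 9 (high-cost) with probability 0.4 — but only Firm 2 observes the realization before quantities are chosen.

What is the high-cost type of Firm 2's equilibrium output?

73

Type-c best response for Firm 2: q₂(c) = (98 − c) − q₁/2.
Firm 1 maximizes expected profit; its first-order condition is 98 − q₁ − (1/2)E[q₂] − 28 = 0.
Substituting E[q₂] and solving: E[c₂] = 6, so q₁ = (98 − 2·28 + 6)/(3/2) = 32.
q₂(high-cost) = (98 − 9 − (1/2)·32) = 73.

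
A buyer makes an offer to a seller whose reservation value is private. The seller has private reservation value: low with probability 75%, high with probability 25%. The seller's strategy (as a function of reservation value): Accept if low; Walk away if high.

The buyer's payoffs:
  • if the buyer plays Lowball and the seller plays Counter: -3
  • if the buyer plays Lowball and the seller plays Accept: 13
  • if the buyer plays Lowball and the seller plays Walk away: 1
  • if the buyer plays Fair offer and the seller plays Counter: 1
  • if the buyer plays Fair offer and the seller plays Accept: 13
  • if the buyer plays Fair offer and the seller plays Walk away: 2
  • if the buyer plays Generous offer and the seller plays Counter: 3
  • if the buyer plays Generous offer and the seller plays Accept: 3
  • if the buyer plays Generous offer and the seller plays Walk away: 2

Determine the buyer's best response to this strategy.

E[Lowball] = 0.75·(13) + 0.25·(1) = 10
E[Fair offer] = 0.75·(13) + 0.25·(2) = 10.25
E[Generous offer] = 0.75·(3) + 0.25·(2) = 2.75
Best response: Fair offer (10.25 is the largest).

Fair offer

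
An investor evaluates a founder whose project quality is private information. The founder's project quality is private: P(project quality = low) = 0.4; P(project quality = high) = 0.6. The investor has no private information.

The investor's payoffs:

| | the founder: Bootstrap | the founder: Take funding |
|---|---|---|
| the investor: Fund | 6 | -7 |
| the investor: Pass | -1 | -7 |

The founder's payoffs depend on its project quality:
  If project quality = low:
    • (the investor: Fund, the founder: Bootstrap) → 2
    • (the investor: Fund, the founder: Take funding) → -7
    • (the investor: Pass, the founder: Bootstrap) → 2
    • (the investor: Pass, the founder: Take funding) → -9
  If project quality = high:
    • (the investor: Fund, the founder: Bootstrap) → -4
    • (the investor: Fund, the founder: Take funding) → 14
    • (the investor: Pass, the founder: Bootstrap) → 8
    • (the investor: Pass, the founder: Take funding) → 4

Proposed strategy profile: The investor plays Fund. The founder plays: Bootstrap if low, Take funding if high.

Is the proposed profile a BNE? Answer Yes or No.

A profile is a BNE iff every type of every player is best-responding given beliefs about the other side.
The investor plays Fund: E[Fund] = 0.4·(6) + 0.6·(-7) = -1.8; E[Pass] = -4.6. Best-responding. ✓
The founder (project quality low), facing Fund: Bootstrap gives 2, Take funding gives -7. Proposed Bootstrap is best. ✓
The founder (project quality high), facing Fund: Bootstrap gives -4, Take funding gives 14. Proposed Take funding is best. ✓

Yes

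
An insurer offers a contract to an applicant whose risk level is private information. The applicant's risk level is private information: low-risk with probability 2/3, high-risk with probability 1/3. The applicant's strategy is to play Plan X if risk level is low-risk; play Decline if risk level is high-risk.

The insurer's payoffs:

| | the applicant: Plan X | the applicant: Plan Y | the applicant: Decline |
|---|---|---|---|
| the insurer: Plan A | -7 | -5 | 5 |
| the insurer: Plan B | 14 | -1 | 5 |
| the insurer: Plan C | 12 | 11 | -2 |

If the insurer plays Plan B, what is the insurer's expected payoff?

11

Take the expectation over the applicant's risk level, weighting each type's action by its prior probability.
E[Plan B] = 2/3·14 + 1/3·5 = 28/3 + 5/3 = 11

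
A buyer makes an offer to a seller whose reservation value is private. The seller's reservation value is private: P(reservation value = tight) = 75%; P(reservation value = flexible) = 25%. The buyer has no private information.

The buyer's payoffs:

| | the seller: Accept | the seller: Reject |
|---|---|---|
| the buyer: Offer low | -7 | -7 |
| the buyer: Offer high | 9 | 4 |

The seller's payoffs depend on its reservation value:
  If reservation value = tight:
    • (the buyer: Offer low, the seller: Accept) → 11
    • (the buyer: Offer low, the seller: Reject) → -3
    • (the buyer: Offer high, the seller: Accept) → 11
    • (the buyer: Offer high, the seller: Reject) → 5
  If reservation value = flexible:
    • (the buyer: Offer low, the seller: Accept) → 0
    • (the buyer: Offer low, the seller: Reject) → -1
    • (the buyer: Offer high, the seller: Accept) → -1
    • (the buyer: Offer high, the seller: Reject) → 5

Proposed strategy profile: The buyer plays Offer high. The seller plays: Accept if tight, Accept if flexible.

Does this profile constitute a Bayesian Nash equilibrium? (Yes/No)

No

A profile is a BNE iff every type of every player is best-responding given beliefs about the other side.
The buyer plays Offer high: E[Offer high] = 0.75·(9) + 0.25·(9) = 9; E[Offer low] = -7. Best-responding. ✓
The seller (reservation value tight), facing Offer high: Accept gives 11, Reject gives 5. Proposed Accept is best. ✓
The seller (reservation value flexible), facing Offer high: Accept gives -1, Reject gives 5. Proposed Accept is not best — profitable deviation exists. ✗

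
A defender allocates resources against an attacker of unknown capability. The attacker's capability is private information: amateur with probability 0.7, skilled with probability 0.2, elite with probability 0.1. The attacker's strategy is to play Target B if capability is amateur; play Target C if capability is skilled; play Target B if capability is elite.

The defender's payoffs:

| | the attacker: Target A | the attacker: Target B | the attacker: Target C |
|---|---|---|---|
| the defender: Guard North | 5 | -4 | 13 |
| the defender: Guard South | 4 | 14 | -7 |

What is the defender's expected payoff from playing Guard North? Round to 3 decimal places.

-0.600

E[Guard North] = 0.7·(-4) + 0.2·13 + 0.1·(-4) = (-2.8) + 2.6 + (-0.4) = -0.6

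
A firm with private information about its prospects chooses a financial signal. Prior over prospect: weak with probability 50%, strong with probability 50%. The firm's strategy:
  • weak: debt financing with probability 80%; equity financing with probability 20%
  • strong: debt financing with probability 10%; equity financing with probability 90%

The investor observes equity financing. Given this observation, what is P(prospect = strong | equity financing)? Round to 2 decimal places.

P(equity financing) = 0.5·0.2 + 0.5·0.9 = 0.55
P(strong | equity financing) = (0.5·0.9) / 0.55 = 0.45 / 0.55 = 0.818182

0.82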